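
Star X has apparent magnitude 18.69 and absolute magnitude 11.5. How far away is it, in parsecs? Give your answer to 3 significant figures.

274 pc

m − M = 5 log₁₀(d/10 pc)
18.69 − (11.5) = 7.19 = 5 log₁₀(d/10)
d = 10 × 10^(7.19/5) = 10 × 10^1.438 = 274.2 pc.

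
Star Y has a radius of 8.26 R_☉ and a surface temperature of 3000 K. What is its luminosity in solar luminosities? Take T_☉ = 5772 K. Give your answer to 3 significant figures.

4.98 solar luminosities

L/L_☉ = (R/R_☉)² (T/T_☉)⁴ = (8.26)² × (3000/5772)⁴
       = 68.23 × (0.5198)⁴ = 68.23 × 0.07298 = 4.979.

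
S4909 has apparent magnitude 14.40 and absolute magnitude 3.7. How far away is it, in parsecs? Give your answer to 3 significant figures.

1.38×10^3 pc

m − M = 5 log₁₀(d/10 pc)
14.40 − (3.7) = 10.70 = 5 log₁₀(d/10)
d = 10 × 10^(10.70/5) = 10 × 10^2.140 = 1380 pc.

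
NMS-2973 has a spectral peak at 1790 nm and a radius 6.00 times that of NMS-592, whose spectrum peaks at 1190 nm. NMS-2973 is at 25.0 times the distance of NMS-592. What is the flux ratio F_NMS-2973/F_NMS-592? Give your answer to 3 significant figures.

Wien's law: T_NMS-2973/T_NMS-592 = λ_NMS-592/λ_NMS-2973 = 1190/1790 = 0.6648.
L_NMS-2973/L_NMS-592 = (R_NMS-2973/R_NMS-592)²(T_NMS-2973/T_NMS-592)⁴ = (6.00)²(0.6648)⁴ = 7.032.
F_NMS-2973/F_NMS-592 = (L_NMS-2973/L_NMS-592)/(d_NMS-2973/d_NMS-592)² = 7.032/(25.0)² = 0.01125.

0.0113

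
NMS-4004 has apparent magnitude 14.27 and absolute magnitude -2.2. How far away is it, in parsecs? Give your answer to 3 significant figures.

m − M = 5 log₁₀(d/10 pc)
14.27 − (-2.2) = 16.47 = 5 log₁₀(d/10)
d = 10 × 10^(16.47/5) = 10 × 10^3.294 = 1.968×10^4 pc.

1.97×10^4 pc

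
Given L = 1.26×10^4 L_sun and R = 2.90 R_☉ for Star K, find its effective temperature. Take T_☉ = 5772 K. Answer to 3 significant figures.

3.59×10^4 K

T/T_☉ = (L/L_☉)^(1/4) / (R/R_☉)^(1/2)
T = 5772 × (1.26×10^4)^(1/4) / √(2.90) = 5772 × 10.59 / 1.703 = 3.591×10^4 K.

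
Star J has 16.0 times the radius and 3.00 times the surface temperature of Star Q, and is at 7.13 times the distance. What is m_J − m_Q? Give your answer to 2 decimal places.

-6.53

L_J/L_Q = (16.0)²(3.00)⁴ = 2.074×10^4.
F_J/F_Q = (L_J/L_Q)/(d_J/d_Q)² = 2.074×10^4/50.84 = 407.9.
m_J − m_Q = −2.5 log₁₀(407.9) = -6.53.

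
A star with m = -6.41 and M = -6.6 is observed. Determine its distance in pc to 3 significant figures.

m − M = 5 log₁₀(d/10 pc)
-6.41 − (-6.6) = 0.19 = 5 log₁₀(d/10)
d = 10 × 10^(0.19/5) = 10 × 10^0.038 = 10.91 pc.

10.9 pc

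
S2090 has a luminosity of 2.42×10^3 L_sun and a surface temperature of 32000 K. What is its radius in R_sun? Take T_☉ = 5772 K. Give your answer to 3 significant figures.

1.60 R_sun

R/R_☉ = √(L/L_☉) / (T/T_☉)² = √(2.42×10^3) / (5.544)²
       = 49.19 / 30.74 = 1.601.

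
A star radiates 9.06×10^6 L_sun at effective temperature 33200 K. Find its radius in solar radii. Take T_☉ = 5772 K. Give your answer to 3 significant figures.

R/R_☉ = √(L/L_☉) / (T/T_☉)² = √(9.06×10^6) / (5.752)²
       = 3010 / 33.08 = 90.98.

91.0 solar radii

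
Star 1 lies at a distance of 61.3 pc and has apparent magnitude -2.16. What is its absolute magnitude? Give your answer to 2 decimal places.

M = m − 5 log₁₀(d/10 pc) = -2.16 − 5 log₁₀(61.3/10)
  = -2.16 − 5 × 0.787 = -2.16 − 3.94 = -6.10.

-6.10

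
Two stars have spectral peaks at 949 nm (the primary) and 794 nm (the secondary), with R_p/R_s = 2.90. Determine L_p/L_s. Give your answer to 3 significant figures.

4.12

Wien's law gives T ∝ 1/λ_max, so T_p/T_s = λ_s/λ_p = 794/949 = 0.8367.
Then L ∝ R²T⁴ gives L_p/L_s = (2.90)² × (0.8367)⁴ = 8.410 × 0.4900 = 4.121.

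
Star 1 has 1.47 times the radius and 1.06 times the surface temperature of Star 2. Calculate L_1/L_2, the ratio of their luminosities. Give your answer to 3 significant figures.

From the Stefan–Boltzmann law, L ∝ R²T⁴, so
L_1/L_2 = (R_1/R_2)² (T_1/T_2)⁴ = (1.47)² × (1.06)⁴ = 2.161 × 1.262 = 2.728.

2.73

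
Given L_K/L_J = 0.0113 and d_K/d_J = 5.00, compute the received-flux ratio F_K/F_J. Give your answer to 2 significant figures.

4.5×10^-4

F = L/(4πd²), so F_K/F_J = (L_K/L_J) / (d_K/d_J)²
= 0.0113 / (5.00)² = 0.0113 / 25.00 = 4.520×10^-4.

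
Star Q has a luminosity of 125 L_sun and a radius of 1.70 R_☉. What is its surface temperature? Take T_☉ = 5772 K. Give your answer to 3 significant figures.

T/T_☉ = (L/L_☉)^(1/4) / (R/R_☉)^(1/2)
T = 5772 × (125)^(1/4) / √(1.70) = 5772 × 3.344 / 1.304 = 1.480×10^4 K.

1.48×10^4 K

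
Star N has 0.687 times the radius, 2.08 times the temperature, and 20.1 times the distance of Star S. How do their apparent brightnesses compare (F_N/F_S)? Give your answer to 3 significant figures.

L_N/L_S = (R_N/R_S)²(T_N/T_S)⁴ = (0.687)² × (2.08)⁴ = 8.834.
F_N/F_S = (L_N/L_S)/(d_N/d_S)² = 8.834 / (20.1)² = 0.02187.

0.0219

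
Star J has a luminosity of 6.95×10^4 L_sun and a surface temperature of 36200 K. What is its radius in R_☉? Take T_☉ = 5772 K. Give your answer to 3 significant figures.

6.70 R_☉

R/R_☉ = √(L/L_☉) / (T/T_☉)² = √(6.95×10^4) / (6.272)²
       = 263.6 / 39.33 = 6.702.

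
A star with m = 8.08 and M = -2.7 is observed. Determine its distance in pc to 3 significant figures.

1.43×10^3 pc

m − M = 5 log₁₀(d/10 pc)
8.08 − (-2.7) = 10.78 = 5 log₁₀(d/10)
d = 10 × 10^(10.78/5) = 10 × 10^2.156 = 1432 pc.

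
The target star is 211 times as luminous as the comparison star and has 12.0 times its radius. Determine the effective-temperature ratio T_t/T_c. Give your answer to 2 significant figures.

L ∝ R²T⁴ gives T ∝ (L/R²)^(1/4), so
T_t/T_c = (211 / 12.0²)^(1/4) = (1.465)^(1/4) = 1.100.

1.1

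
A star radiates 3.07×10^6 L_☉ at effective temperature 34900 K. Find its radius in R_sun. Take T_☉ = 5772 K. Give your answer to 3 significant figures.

R/R_☉ = √(L/L_☉) / (T/T_☉)² = √(3.07×10^6) / (6.046)²
       = 1752 / 36.56 = 47.93.

47.9 R_sun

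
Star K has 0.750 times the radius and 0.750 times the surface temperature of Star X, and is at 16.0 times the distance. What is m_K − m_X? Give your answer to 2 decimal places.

L_K/L_X = (0.750)²(0.750)⁴ = 0.1780.
F_K/F_X = (L_K/L_X)/(d_K/d_X)² = 0.1780/256.0 = 6.952×10^-4.
m_K − m_X = −2.5 log₁₀(6.952×10^-4) = 7.89.

7.89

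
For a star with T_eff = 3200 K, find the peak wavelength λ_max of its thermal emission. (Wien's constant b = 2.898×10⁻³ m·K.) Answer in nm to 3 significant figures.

906 nm

λ_max = b/T = 2.898×10⁻³ / 3200 = 9.06×10^-7 m = 905.6 nm.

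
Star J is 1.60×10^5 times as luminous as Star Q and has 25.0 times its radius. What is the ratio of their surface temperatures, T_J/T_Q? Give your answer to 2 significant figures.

L ∝ R²T⁴ gives T ∝ (L/R²)^(1/4), so
T_J/T_Q = (1.60×10^5 / 25.0²)^(1/4) = (256.0)^(1/4) = 4.000.

4.0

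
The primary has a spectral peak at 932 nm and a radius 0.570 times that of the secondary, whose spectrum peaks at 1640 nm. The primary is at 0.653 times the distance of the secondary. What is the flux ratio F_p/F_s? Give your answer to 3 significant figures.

7.31

Wien's law: T_p/T_s = λ_s/λ_p = 1640/932 = 1.760.
L_p/L_s = (R_p/R_s)²(T_p/T_s)⁴ = (0.570)²(1.760)⁴ = 3.115.
F_p/F_s = (L_p/L_s)/(d_p/d_s)² = 3.115/(0.653)² = 7.305.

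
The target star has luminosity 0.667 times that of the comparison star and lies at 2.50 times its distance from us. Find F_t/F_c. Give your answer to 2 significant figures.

F = L/(4πd²), so F_t/F_c = (L_t/L_c) / (d_t/d_c)²
= 0.667 / (2.50)² = 0.667 / 6.250 = 0.1067.

0.11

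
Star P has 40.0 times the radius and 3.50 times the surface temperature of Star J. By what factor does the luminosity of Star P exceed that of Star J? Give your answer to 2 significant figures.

From the Stefan–Boltzmann law, L ∝ R²T⁴, so
L_P/L_J = (R_P/R_J)² (T_P/T_J)⁴ = (40.0)² × (3.50)⁴ = 1600 × 150.1 = 2.401×10^5.

2.4×10^5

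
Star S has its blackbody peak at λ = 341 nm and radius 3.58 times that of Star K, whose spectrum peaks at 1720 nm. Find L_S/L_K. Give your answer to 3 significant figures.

Wien's law gives T ∝ 1/λ_max, so T_S/T_K = λ_K/λ_S = 1720/341 = 5.044.
Then L ∝ R²T⁴ gives L_S/L_K = (3.58)² × (5.044)⁴ = 12.82 × 647.3 = 8296.

8.30×10^3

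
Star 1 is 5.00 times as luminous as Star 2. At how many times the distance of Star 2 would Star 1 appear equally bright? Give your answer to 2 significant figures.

Equal flux requires L_1/d_1² = L_2/d_2², so d_1/d_2 = √(L_1/L_2)
= √(5.00) = 2.236.

2.2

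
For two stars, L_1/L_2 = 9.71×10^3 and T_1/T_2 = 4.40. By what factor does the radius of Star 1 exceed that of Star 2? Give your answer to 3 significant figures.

5.09

L ∝ R²T⁴ gives R ∝ √L / T², so
R_1/R_2 = √(9.71×10^3) / (4.40)² = 98.54 / 19.36 = 5.090.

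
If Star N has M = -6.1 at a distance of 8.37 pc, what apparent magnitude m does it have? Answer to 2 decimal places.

-6.49

m = M + 5 log₁₀(d/10 pc) = -6.1 + 5 log₁₀(8.37/10)
  = -6.1 + 5 × -0.077 = -6.1 + -0.39 = -6.49.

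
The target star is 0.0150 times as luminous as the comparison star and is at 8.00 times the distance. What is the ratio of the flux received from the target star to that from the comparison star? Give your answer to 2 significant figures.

2.3×10^-4

F = L/(4πd²), so F_t/F_c = (L_t/L_c) / (d_t/d_c)²
= 0.0150 / (8.00)² = 0.0150 / 64.00 = 2.344×10^-4.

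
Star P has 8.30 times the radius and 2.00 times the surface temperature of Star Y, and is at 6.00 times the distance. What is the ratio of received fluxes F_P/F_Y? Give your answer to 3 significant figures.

30.6

L_P/L_Y = (R_P/R_Y)²(T_P/T_Y)⁴ = (8.30)² × (2.00)⁴ = 1102.
F_P/F_Y = (L_P/L_Y)/(d_P/d_Y)² = 1102 / (6.00)² = 30.62.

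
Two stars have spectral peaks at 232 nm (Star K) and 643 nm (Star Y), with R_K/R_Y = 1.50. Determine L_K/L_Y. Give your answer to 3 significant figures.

Wien's law gives T ∝ 1/λ_max, so T_K/T_Y = λ_Y/λ_K = 643/232 = 2.772.
Then L ∝ R²T⁴ gives L_K/L_Y = (1.50)² × (2.772)⁴ = 2.250 × 59.01 = 132.8.

133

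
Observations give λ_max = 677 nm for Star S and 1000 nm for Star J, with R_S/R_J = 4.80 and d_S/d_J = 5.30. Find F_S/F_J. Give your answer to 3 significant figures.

3.90

Wien's law: T_S/T_J = λ_J/λ_S = 1000/677 = 1.477.
L_S/L_J = (R_S/R_J)²(T_S/T_J)⁴ = (4.80)²(1.477)⁴ = 109.7.
F_S/F_J = (L_S/L_J)/(d_S/d_J)² = 109.7/(5.30)² = 3.905.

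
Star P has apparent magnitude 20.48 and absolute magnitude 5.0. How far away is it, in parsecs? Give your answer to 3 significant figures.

1.25×10^4 pc

m − M = 5 log₁₀(d/10 pc)
20.48 − (5.0) = 15.48 = 5 log₁₀(d/10)
d = 10 × 10^(15.48/5) = 10 × 10^3.096 = 1.247×10^4 pc.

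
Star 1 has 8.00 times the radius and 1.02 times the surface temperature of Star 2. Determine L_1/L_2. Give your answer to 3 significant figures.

69.3

From the Stefan–Boltzmann law, L ∝ R²T⁴, so
L_1/L_2 = (R_1/R_2)² (T_1/T_2)⁴ = (8.00)² × (1.02)⁴ = 64.00 × 1.082 = 69.28.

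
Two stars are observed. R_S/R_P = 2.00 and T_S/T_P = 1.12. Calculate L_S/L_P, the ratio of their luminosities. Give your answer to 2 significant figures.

6.3

From the Stefan–Boltzmann law, L ∝ R²T⁴, so
L_S/L_P = (R_S/R_P)² (T_S/T_P)⁴ = (2.00)² × (1.12)⁴ = 4.000 × 1.574 = 6.294.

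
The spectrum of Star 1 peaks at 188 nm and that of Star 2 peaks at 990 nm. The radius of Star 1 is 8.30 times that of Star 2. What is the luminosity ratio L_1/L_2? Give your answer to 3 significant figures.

5.30×10^4

Wien's law gives T ∝ 1/λ_max, so T_1/T_2 = λ_2/λ_1 = 990/188 = 5.266.
Then L ∝ R²T⁴ gives L_1/L_2 = (8.30)² × (5.266)⁴ = 68.89 × 769.0 = 5.297×10^4.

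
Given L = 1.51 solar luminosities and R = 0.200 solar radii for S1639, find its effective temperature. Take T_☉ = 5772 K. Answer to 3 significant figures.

T/T_☉ = (L/L_☉)^(1/4) / (R/R_☉)^(1/2)
T = 5772 × (1.51)^(1/4) / √(0.200) = 5772 × 1.109 / 0.4472 = 1.431×10^4 K.

1.43×10^4 K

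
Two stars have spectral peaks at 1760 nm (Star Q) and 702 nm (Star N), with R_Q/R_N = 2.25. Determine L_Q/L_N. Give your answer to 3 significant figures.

Wien's law gives T ∝ 1/λ_max, so T_Q/T_N = λ_N/λ_Q = 702/1760 = 0.3989.
Then L ∝ R²T⁴ gives L_Q/L_N = (2.25)² × (0.3989)⁴ = 5.062 × 0.02531 = 0.1281.

0.128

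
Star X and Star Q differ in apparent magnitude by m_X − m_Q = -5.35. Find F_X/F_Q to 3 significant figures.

138

F_X/F_Q = 10^(−(m_X − m_Q)/2.5) = 10^(5.35/2.5) = 10^2.140 = 138.0.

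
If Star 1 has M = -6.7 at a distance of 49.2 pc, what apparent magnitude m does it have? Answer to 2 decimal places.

m = M + 5 log₁₀(d/10 pc) = -6.7 + 5 log₁₀(49.2/10)
  = -6.7 + 5 × 0.692 = -6.7 + 3.46 = -3.24.

-3.24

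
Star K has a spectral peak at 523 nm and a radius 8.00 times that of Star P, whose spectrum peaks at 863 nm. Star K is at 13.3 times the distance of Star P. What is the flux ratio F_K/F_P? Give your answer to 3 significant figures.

Wien's law: T_K/T_P = λ_P/λ_K = 863/523 = 1.650.
L_K/L_P = (R_K/R_P)²(T_K/T_P)⁴ = (8.00)²(1.650)⁴ = 474.5.
F_K/F_P = (L_K/L_P)/(d_K/d_P)² = 474.5/(13.3)² = 2.682.

2.68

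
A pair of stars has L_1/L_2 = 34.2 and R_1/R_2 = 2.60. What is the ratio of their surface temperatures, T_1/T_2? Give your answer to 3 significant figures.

1.50

L ∝ R²T⁴ gives T ∝ (L/R²)^(1/4), so
T_1/T_2 = (34.2 / 2.60²)^(1/4) = (5.059)^(1/4) = 1.500.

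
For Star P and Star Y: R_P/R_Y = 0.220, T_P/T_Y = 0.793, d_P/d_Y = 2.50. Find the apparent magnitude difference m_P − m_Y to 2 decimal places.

6.28

L_P/L_Y = (0.220)²(0.793)⁴ = 0.01914.
F_P/F_Y = (L_P/L_Y)/(d_P/d_Y)² = 0.01914/6.250 = 0.003062.
m_P − m_Y = −2.5 log₁₀(0.003062) = 6.28.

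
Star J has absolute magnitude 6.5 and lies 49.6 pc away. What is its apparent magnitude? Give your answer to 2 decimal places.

9.98

m = M + 5 log₁₀(d/10 pc) = 6.5 + 5 log₁₀(49.6/10)
  = 6.5 + 5 × 0.695 = 6.5 + 3.48 = 9.98.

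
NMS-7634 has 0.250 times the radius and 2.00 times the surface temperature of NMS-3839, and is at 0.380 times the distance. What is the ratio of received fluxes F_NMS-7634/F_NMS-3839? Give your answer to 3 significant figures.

L_NMS-7634/L_NMS-3839 = (R_NMS-7634/R_NMS-3839)²(T_NMS-7634/T_NMS-3839)⁴ = (0.250)² × (2.00)⁴ = 1.000.
F_NMS-7634/F_NMS-3839 = (L_NMS-7634/L_NMS-3839)/(d_NMS-7634/d_NMS-3839)² = 1.000 / (0.380)² = 6.925.

6.93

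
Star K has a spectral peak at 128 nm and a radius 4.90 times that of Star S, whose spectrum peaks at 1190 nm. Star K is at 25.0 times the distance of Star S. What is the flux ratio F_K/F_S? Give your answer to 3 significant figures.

287

Wien's law: T_K/T_S = λ_S/λ_K = 1190/128 = 9.297.
L_K/L_S = (R_K/R_S)²(T_K/T_S)⁴ = (4.90)²(9.297)⁴ = 1.794×10^5.
F_K/F_S = (L_K/L_S)/(d_K/d_S)² = 1.794×10^5/(25.0)² = 287.0.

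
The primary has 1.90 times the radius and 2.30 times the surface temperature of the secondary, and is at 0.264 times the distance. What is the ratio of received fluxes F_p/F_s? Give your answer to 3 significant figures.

L_p/L_s = (R_p/R_s)²(T_p/T_s)⁴ = (1.90)² × (2.30)⁴ = 101.0.
F_p/F_s = (L_p/L_s)/(d_p/d_s)² = 101.0 / (0.264)² = 1449.

1.45×10^3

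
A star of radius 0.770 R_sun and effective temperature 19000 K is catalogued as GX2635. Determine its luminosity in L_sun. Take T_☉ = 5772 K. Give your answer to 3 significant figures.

69.6 L_sun

L/L_☉ = (R/R_☉)² (T/T_☉)⁴ = (0.770)² × (19000/5772)⁴
       = 0.5929 × (3.292)⁴ = 0.5929 × 117.4 = 69.61.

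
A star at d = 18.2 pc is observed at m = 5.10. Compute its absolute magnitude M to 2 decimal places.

M = m − 5 log₁₀(d/10 pc) = 5.10 − 5 log₁₀(18.2/10)
  = 5.10 − 5 × 0.260 = 5.10 − 1.30 = 3.80.

3.80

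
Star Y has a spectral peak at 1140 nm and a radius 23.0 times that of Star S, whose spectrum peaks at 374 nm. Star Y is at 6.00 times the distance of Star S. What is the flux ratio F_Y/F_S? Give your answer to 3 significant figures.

0.170

Wien's law: T_Y/T_S = λ_S/λ_Y = 374/1140 = 0.3281.
L_Y/L_S = (R_Y/R_S)²(T_Y/T_S)⁴ = (23.0)²(0.3281)⁴ = 6.128.
F_Y/F_S = (L_Y/L_S)/(d_Y/d_S)² = 6.128/(6.00)² = 0.1702.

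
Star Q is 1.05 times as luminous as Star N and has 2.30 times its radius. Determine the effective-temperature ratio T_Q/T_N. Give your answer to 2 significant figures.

L ∝ R²T⁴ gives T ∝ (L/R²)^(1/4), so
T_Q/T_N = (1.05 / 2.30²)^(1/4) = (0.1985)^(1/4) = 0.6675.

0.67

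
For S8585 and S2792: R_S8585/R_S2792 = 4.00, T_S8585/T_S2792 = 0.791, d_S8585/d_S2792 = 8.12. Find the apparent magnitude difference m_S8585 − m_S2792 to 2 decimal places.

L_S8585/L_S2792 = (4.00)²(0.791)⁴ = 6.264.
F_S8585/F_S2792 = (L_S8585/L_S2792)/(d_S8585/d_S2792)² = 6.264/65.93 = 0.09500.
m_S8585 − m_S2792 = −2.5 log₁₀(0.09500) = 2.56.

2.56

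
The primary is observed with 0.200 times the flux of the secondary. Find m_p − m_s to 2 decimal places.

1.75

m_p − m_s = −2.5 log₁₀(F_p/F_s) = −2.5 log₁₀(0.200) = −2.5 × (-0.699) = 1.747.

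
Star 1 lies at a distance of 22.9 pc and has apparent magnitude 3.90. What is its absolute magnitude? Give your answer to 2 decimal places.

2.10

M = m − 5 log₁₀(d/10 pc) = 3.90 − 5 log₁₀(22.9/10)
  = 3.90 − 5 × 0.360 = 3.90 − 1.80 = 2.10.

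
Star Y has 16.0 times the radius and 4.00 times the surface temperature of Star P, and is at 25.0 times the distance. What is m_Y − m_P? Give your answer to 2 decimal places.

L_Y/L_P = (16.0)²(4.00)⁴ = 6.554×10^4.
F_Y/F_P = (L_Y/L_P)/(d_Y/d_P)² = 6.554×10^4/625.0 = 104.9.
m_Y − m_P = −2.5 log₁₀(104.9) = -5.05.

-5.05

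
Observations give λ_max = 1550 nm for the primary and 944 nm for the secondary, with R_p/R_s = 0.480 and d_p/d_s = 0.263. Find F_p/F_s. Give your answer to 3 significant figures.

Wien's law: T_p/T_s = λ_s/λ_p = 944/1550 = 0.6090.
L_p/L_s = (R_p/R_s)²(T_p/T_s)⁴ = (0.480)²(0.6090)⁴ = 0.03170.
F_p/F_s = (L_p/L_s)/(d_p/d_s)² = 0.03170/(0.263)² = 0.4583.

0.458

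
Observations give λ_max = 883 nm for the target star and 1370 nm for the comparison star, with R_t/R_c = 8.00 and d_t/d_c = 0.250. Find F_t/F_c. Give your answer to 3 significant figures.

5.93×10^3

Wien's law: T_t/T_c = λ_c/λ_t = 1370/883 = 1.552.
L_t/L_c = (R_t/R_c)²(T_t/T_c)⁴ = (8.00)²(1.552)⁴ = 370.9.
F_t/F_c = (L_t/L_c)/(d_t/d_c)² = 370.9/(0.250)² = 5934.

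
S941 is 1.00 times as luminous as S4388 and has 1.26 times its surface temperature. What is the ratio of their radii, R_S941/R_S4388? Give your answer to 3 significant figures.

L ∝ R²T⁴ gives R ∝ √L / T², so
R_S941/R_S4388 = √(1.00) / (1.26)² = 1.000 / 1.588 = 0.6299.

0.630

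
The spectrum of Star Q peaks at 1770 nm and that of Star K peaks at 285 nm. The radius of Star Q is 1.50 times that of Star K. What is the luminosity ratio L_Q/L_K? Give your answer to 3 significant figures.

0.00151

Wien's law gives T ∝ 1/λ_max, so T_Q/T_K = λ_K/λ_Q = 285/1770 = 0.1610.
Then L ∝ R²T⁴ gives L_Q/L_K = (1.50)² × (0.1610)⁴ = 2.250 × 6.722×10^-4 = 0.001512.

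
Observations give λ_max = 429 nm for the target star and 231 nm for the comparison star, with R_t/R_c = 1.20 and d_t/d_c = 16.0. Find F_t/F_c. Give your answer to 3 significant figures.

4.73×10^-4

Wien's law: T_t/T_c = λ_c/λ_t = 231/429 = 0.5385.
L_t/L_c = (R_t/R_c)²(T_t/T_c)⁴ = (1.20)²(0.5385)⁴ = 0.1211.
F_t/F_c = (L_t/L_c)/(d_t/d_c)² = 0.1211/(16.0)² = 4.729×10^-4.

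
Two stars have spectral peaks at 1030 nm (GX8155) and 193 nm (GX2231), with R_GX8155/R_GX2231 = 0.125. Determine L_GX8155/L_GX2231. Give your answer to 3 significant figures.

Wien's law gives T ∝ 1/λ_max, so T_GX8155/T_GX2231 = λ_GX2231/λ_GX8155 = 193/1030 = 0.1874.
Then L ∝ R²T⁴ gives L_GX8155/L_GX2231 = (0.125)² × (0.1874)⁴ = 0.01562 × 0.001233 = 1.926×10^-5.

1.93×10^-5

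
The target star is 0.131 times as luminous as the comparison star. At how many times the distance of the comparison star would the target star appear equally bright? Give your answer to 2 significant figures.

0.36

Equal flux requires L_t/d_t² = L_c/d_c², so d_t/d_c = √(L_t/L_c)
= √(0.131) = 0.3619.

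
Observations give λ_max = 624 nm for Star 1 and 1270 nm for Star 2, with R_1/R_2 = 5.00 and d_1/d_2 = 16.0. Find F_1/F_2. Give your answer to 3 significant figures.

1.68

Wien's law: T_1/T_2 = λ_2/λ_1 = 1270/624 = 2.035.
L_1/L_2 = (R_1/R_2)²(T_1/T_2)⁴ = (5.00)²(2.035)⁴ = 429.0.
F_1/F_2 = (L_1/L_2)/(d_1/d_2)² = 429.0/(16.0)² = 1.676.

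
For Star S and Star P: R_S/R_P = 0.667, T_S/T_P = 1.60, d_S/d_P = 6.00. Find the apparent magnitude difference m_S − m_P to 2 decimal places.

L_S/L_P = (0.667)²(1.60)⁴ = 2.916.
F_S/F_P = (L_S/L_P)/(d_S/d_P)² = 2.916/36.00 = 0.08099.
m_S − m_P = −2.5 log₁₀(0.08099) = 2.73.

2.73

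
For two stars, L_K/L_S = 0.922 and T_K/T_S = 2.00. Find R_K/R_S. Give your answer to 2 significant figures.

L ∝ R²T⁴ gives R ∝ √L / T², so
R_K/R_S = √(0.922) / (2.00)² = 0.9602 / 4.000 = 0.2401.

0.24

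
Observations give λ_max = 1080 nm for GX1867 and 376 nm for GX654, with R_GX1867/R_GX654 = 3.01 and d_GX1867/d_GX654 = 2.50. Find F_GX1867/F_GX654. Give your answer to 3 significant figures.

Wien's law: T_GX1867/T_GX654 = λ_GX654/λ_GX1867 = 376/1080 = 0.3481.
L_GX1867/L_GX654 = (R_GX1867/R_GX654)²(T_GX1867/T_GX654)⁴ = (3.01)²(0.3481)⁴ = 0.1331.
F_GX1867/F_GX654 = (L_GX1867/L_GX654)/(d_GX1867/d_GX654)² = 0.1331/(2.50)² = 0.02130.

0.0213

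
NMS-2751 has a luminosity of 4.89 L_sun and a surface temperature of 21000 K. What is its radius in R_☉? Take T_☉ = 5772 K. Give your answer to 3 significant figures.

0.167 R_☉

R/R_☉ = √(L/L_☉) / (T/T_☉)² = √(4.89) / (3.638)²
       = 2.211 / 13.24 = 0.1671.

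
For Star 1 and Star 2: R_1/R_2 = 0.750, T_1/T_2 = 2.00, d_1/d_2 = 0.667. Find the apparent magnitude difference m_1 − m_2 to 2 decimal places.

L_1/L_2 = (0.750)²(2.00)⁴ = 9.000.
F_1/F_2 = (L_1/L_2)/(d_1/d_2)² = 9.000/0.4449 = 20.23.
m_1 − m_2 = −2.5 log₁₀(20.23) = -3.26.

-3.26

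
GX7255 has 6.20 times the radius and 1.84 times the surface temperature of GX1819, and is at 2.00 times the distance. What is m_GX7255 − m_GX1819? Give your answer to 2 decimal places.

-5.10

L_GX7255/L_GX1819 = (6.20)²(1.84)⁴ = 440.6.
F_GX7255/F_GX1819 = (L_GX7255/L_GX1819)/(d_GX7255/d_GX1819)² = 440.6/4.000 = 110.2.
m_GX7255 − m_GX1819 = −2.5 log₁₀(110.2) = -5.10.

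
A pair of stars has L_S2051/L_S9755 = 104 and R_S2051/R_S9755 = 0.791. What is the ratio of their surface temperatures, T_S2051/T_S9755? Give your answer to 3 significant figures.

L ∝ R²T⁴ gives T ∝ (L/R²)^(1/4), so
T_S2051/T_S9755 = (104 / 0.791²)^(1/4) = (166.2)^(1/4) = 3.591.

3.59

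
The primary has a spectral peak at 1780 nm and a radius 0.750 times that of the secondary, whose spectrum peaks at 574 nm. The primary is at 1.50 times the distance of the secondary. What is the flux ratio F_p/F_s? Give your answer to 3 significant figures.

0.00270

Wien's law: T_p/T_s = λ_s/λ_p = 574/1780 = 0.3225.
L_p/L_s = (R_p/R_s)²(T_p/T_s)⁴ = (0.750)²(0.3225)⁴ = 0.006083.
F_p/F_s = (L_p/L_s)/(d_p/d_s)² = 0.006083/(1.50)² = 0.002703.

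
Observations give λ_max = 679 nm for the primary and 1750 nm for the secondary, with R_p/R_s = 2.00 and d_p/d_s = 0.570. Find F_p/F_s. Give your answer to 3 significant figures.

Wien's law: T_p/T_s = λ_s/λ_p = 1750/679 = 2.577.
L_p/L_s = (R_p/R_s)²(T_p/T_s)⁴ = (2.00)²(2.577)⁴ = 176.5.
F_p/F_s = (L_p/L_s)/(d_p/d_s)² = 176.5/(0.570)² = 543.2.

543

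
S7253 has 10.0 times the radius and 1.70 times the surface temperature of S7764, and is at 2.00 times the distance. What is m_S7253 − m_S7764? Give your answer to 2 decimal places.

-5.80

L_S7253/L_S7764 = (10.0)²(1.70)⁴ = 835.2.
F_S7253/F_S7764 = (L_S7253/L_S7764)/(d_S7253/d_S7764)² = 835.2/4.000 = 208.8.
m_S7253 − m_S7764 = −2.5 log₁₀(208.8) = -5.80.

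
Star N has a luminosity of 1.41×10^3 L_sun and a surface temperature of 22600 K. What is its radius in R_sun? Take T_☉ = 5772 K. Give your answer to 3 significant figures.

2.45 R_sun

R/R_☉ = √(L/L_☉) / (T/T_☉)² = √(1.41×10^3) / (3.915)²
       = 37.55 / 15.33 = 2.449.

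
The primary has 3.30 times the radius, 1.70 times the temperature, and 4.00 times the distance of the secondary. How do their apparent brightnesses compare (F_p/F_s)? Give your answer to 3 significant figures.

5.68

L_p/L_s = (R_p/R_s)²(T_p/T_s)⁴ = (3.30)² × (1.70)⁴ = 90.95.
F_p/F_s = (L_p/L_s)/(d_p/d_s)² = 90.95 / (4.00)² = 5.685.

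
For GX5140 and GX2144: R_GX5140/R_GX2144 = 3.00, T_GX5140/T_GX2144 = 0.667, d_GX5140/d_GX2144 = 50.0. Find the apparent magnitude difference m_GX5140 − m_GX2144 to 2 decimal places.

L_GX5140/L_GX2144 = (3.00)²(0.667)⁴ = 1.781.
F_GX5140/F_GX2144 = (L_GX5140/L_GX2144)/(d_GX5140/d_GX2144)² = 1.781/2500 = 7.125×10^-4.
m_GX5140 − m_GX2144 = −2.5 log₁₀(7.125×10^-4) = 7.87.

7.87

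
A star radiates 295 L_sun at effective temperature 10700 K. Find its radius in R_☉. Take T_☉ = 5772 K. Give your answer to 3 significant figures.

R/R_☉ = √(L/L_☉) / (T/T_☉)² = √(295) / (1.854)²
       = 17.18 / 3.436 = 4.998.

5.00 R_☉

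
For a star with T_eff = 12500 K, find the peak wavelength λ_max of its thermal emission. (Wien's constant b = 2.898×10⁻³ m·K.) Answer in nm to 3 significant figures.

232 nm

λ_max = b/T = 2.898×10⁻³ / 12500 = 2.32×10^-7 m = 231.8 nm.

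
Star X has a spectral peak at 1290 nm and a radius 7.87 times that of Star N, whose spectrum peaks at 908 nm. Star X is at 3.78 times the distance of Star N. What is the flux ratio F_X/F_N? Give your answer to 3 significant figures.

Wien's law: T_X/T_N = λ_N/λ_X = 908/1290 = 0.7039.
L_X/L_N = (R_X/R_N)²(T_X/T_N)⁴ = (7.87)²(0.7039)⁴ = 15.20.
F_X/F_N = (L_X/L_N)/(d_X/d_N)² = 15.20/(3.78)² = 1.064.

1.06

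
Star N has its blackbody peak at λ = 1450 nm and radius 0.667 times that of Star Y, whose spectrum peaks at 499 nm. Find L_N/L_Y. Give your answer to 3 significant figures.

0.00624

Wien's law gives T ∝ 1/λ_max, so T_N/T_Y = λ_Y/λ_N = 499/1450 = 0.3441.
Then L ∝ R²T⁴ gives L_N/L_Y = (0.667)² × (0.3441)⁴ = 0.4449 × 0.01403 = 0.006240.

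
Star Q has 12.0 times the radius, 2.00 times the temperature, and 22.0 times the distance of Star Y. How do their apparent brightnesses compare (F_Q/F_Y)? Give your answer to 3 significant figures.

L_Q/L_Y = (R_Q/R_Y)²(T_Q/T_Y)⁴ = (12.0)² × (2.00)⁴ = 2304.
F_Q/F_Y = (L_Q/L_Y)/(d_Q/d_Y)² = 2304 / (22.0)² = 4.760.

4.76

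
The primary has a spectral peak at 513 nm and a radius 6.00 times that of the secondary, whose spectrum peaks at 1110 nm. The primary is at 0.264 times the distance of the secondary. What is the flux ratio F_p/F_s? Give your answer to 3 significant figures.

1.13×10^4

Wien's law: T_p/T_s = λ_s/λ_p = 1110/513 = 2.164.
L_p/L_s = (R_p/R_s)²(T_p/T_s)⁴ = (6.00)²(2.164)⁴ = 789.1.
F_p/F_s = (L_p/L_s)/(d_p/d_s)² = 789.1/(0.264)² = 1.132×10^4.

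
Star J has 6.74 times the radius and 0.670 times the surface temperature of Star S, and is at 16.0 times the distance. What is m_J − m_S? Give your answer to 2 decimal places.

3.62

L_J/L_S = (6.74)²(0.670)⁴ = 9.154.
F_J/F_S = (L_J/L_S)/(d_J/d_S)² = 9.154/256.0 = 0.03576.
m_J − m_S = −2.5 log₁₀(0.03576) = 3.62.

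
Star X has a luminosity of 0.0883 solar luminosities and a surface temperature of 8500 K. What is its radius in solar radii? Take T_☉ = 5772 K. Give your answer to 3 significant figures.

R/R_☉ = √(L/L_☉) / (T/T_☉)² = √(0.0883) / (1.473)²
       = 0.2972 / 2.169 = 0.1370.

0.137 solar radii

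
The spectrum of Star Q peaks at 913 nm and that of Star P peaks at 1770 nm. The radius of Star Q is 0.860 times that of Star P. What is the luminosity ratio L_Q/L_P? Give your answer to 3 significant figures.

10.4

Wien's law gives T ∝ 1/λ_max, so T_Q/T_P = λ_P/λ_Q = 1770/913 = 1.939.
Then L ∝ R²T⁴ gives L_Q/L_P = (0.860)² × (1.939)⁴ = 0.7396 × 14.13 = 10.45.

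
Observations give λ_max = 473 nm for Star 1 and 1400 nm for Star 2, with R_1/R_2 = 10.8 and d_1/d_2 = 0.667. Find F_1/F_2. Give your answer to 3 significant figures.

Wien's law: T_1/T_2 = λ_2/λ_1 = 1400/473 = 2.960.
L_1/L_2 = (R_1/R_2)²(T_1/T_2)⁴ = (10.8)²(2.960)⁴ = 8952.
F_1/F_2 = (L_1/L_2)/(d_1/d_2)² = 8952/(0.667)² = 2.012×10^4.

2.01×10^4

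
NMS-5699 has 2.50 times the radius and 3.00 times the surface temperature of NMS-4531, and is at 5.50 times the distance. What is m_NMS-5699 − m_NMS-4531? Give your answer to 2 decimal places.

-3.06

L_NMS-5699/L_NMS-4531 = (2.50)²(3.00)⁴ = 506.2.
F_NMS-5699/F_NMS-4531 = (L_NMS-5699/L_NMS-4531)/(d_NMS-5699/d_NMS-4531)² = 506.2/30.25 = 16.74.
m_NMS-5699 − m_NMS-4531 = −2.5 log₁₀(16.74) = -3.06.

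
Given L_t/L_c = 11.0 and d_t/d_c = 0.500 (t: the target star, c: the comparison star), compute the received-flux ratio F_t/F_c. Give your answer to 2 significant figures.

F = L/(4πd²), so F_t/F_c = (L_t/L_c) / (d_t/d_c)²
= 11.0 / (0.500)² = 11.0 / 0.2500 = 44.00.

44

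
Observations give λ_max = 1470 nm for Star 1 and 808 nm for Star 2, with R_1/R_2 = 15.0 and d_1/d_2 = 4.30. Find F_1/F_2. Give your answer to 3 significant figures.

1.11

Wien's law: T_1/T_2 = λ_2/λ_1 = 808/1470 = 0.5497.
L_1/L_2 = (R_1/R_2)²(T_1/T_2)⁴ = (15.0)²(0.5497)⁴ = 20.54.
F_1/F_2 = (L_1/L_2)/(d_1/d_2)² = 20.54/(4.30)² = 1.111.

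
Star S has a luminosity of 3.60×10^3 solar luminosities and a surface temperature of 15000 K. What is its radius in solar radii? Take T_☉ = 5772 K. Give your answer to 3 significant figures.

R/R_☉ = √(L/L_☉) / (T/T_☉)² = √(3.60×10^3) / (2.599)²
       = 60.00 / 6.754 = 8.884.

8.88 solar radii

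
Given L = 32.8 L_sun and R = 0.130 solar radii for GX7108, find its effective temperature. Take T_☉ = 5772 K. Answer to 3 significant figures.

T/T_☉ = (L/L_☉)^(1/4) / (R/R_☉)^(1/2)
T = 5772 × (32.8)^(1/4) / √(0.130) = 5772 × 2.393 / 0.3606 = 3.831×10^4 K.

3.83×10^4 K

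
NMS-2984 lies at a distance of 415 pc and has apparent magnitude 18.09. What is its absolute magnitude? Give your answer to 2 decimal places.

10.00

M = m − 5 log₁₀(d/10 pc) = 18.09 − 5 log₁₀(415/10)
  = 18.09 − 5 × 1.618 = 18.09 − 8.09 = 10.00.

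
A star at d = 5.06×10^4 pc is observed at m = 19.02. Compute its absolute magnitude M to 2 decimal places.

M = m − 5 log₁₀(d/10 pc) = 19.02 − 5 log₁₀(5.06×10^4/10)
  = 19.02 − 5 × 3.704 = 19.02 − 18.52 = 0.50.

0.50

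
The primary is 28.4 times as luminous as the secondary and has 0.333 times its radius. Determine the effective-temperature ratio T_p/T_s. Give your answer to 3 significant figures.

L ∝ R²T⁴ gives T ∝ (L/R²)^(1/4), so
T_p/T_s = (28.4 / 0.333²)^(1/4) = (256.1)^(1/4) = 4.000.

4.00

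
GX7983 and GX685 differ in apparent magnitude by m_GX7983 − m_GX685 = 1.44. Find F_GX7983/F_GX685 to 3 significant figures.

F_GX7983/F_GX685 = 10^(−(m_GX7983 − m_GX685)/2.5) = 10^(-1.44/2.5) = 10^-0.576 = 0.2655.

0.265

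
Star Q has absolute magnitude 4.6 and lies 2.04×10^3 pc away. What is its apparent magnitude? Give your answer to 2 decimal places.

16.15

m = M + 5 log₁₀(d/10 pc) = 4.6 + 5 log₁₀(2.04×10^3/10)
  = 4.6 + 5 × 2.310 = 4.6 + 11.55 = 16.15.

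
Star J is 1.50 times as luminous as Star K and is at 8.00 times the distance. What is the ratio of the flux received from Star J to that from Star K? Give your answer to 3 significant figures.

F = L/(4πd²), so F_J/F_K = (L_J/L_K) / (d_J/d_K)²
= 1.50 / (8.00)² = 1.50 / 64.00 = 0.02344.

0.0234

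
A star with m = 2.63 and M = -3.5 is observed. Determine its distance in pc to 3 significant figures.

168 pc

m − M = 5 log₁₀(d/10 pc)
2.63 − (-3.5) = 6.13 = 5 log₁₀(d/10)
d = 10 × 10^(6.13/5) = 10 × 10^1.226 = 168.3 pc.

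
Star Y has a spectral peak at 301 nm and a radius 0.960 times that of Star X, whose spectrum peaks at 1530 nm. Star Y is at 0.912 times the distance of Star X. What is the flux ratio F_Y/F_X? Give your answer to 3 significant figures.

Wien's law: T_Y/T_X = λ_X/λ_Y = 1530/301 = 5.083.
L_Y/L_X = (R_Y/R_X)²(T_Y/T_X)⁴ = (0.960)²(5.083)⁴ = 615.2.
F_Y/F_X = (L_Y/L_X)/(d_Y/d_X)² = 615.2/(0.912)² = 739.7.

740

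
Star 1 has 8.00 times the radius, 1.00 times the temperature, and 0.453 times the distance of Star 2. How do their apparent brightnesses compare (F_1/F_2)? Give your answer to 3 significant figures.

312

L_1/L_2 = (R_1/R_2)²(T_1/T_2)⁴ = (8.00)² × (1.00)⁴ = 64.00.
F_1/F_2 = (L_1/L_2)/(d_1/d_2)² = 64.00 / (0.453)² = 311.9.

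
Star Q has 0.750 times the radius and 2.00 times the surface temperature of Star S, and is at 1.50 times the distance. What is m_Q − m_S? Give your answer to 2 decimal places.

L_Q/L_S = (0.750)²(2.00)⁴ = 9.000.
F_Q/F_S = (L_Q/L_S)/(d_Q/d_S)² = 9.000/2.250 = 4.000.
m_Q − m_S = −2.5 log₁₀(4.000) = -1.51.

-1.51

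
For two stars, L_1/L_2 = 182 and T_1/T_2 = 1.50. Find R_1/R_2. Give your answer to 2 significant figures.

6.0

L ∝ R²T⁴ gives R ∝ √L / T², so
R_1/R_2 = √(182) / (1.50)² = 13.49 / 2.250 = 5.996.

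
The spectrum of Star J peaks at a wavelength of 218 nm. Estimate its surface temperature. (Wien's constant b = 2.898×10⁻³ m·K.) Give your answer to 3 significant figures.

1.33×10^4 K

T = b/λ_max = 2.898×10⁻³ / (218×10⁻⁹) = 1.329×10^4 K.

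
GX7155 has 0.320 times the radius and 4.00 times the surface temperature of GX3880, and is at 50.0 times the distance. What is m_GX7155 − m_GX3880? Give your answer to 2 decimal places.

4.95

L_GX7155/L_GX3880 = (0.320)²(4.00)⁴ = 26.21.
F_GX7155/F_GX3880 = (L_GX7155/L_GX3880)/(d_GX7155/d_GX3880)² = 26.21/2500 = 0.01049.
m_GX7155 − m_GX3880 = −2.5 log₁₀(0.01049) = 4.95.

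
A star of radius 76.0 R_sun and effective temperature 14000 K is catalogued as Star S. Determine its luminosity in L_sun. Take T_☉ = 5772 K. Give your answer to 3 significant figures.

2.00×10^5 L_sun

L/L_☉ = (R/R_☉)² (T/T_☉)⁴ = (76.0)² × (14000/5772)⁴
       = 5776 × (2.426)⁴ = 5776 × 34.61 = 1.999×10^5.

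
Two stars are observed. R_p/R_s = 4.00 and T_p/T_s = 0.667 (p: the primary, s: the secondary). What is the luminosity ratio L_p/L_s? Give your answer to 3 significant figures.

From the Stefan–Boltzmann law, L ∝ R²T⁴, so
L_p/L_s = (R_p/R_s)² (T_p/T_s)⁴ = (4.00)² × (0.667)⁴ = 16.00 × 0.1979 = 3.167.

3.17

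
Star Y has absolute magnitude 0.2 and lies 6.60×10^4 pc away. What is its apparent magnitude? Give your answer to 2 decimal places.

19.30

m = M + 5 log₁₀(d/10 pc) = 0.2 + 5 log₁₀(6.60×10^4/10)
  = 0.2 + 5 × 3.820 = 0.2 + 19.10 = 19.30.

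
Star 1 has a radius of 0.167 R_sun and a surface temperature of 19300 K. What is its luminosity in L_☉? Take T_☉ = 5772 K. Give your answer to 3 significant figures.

3.49 L_☉

L/L_☉ = (R/R_☉)² (T/T_☉)⁴ = (0.167)² × (19300/5772)⁴
       = 0.02789 × (3.344)⁴ = 0.02789 × 125.0 = 3.486.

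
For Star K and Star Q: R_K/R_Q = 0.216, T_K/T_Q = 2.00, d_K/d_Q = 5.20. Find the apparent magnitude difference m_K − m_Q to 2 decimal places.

L_K/L_Q = (0.216)²(2.00)⁴ = 0.7465.
F_K/F_Q = (L_K/L_Q)/(d_K/d_Q)² = 0.7465/27.04 = 0.02761.
m_K − m_Q = −2.5 log₁₀(0.02761) = 3.90.

3.90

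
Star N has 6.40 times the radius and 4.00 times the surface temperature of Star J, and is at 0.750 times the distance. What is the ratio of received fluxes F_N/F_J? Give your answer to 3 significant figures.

1.86×10^4

L_N/L_J = (R_N/R_J)²(T_N/T_J)⁴ = (6.40)² × (4.00)⁴ = 1.049×10^4.
F_N/F_J = (L_N/L_J)/(d_N/d_J)² = 1.049×10^4 / (0.750)² = 1.864×10^4.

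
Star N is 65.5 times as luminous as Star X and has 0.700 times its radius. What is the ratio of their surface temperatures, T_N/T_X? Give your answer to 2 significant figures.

3.4

L ∝ R²T⁴ gives T ∝ (L/R²)^(1/4), so
T_N/T_X = (65.5 / 0.700²)^(1/4) = (133.7)^(1/4) = 3.400.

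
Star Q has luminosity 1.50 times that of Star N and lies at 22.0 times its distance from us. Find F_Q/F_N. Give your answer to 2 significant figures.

F = L/(4πd²), so F_Q/F_N = (L_Q/L_N) / (d_Q/d_N)²
= 1.50 / (22.0)² = 1.50 / 484.0 = 0.003099.

0.0031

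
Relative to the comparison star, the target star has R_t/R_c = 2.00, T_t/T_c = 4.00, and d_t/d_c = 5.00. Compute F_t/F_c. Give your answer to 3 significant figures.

41.0

L_t/L_c = (R_t/R_c)²(T_t/T_c)⁴ = (2.00)² × (4.00)⁴ = 1024.
F_t/F_c = (L_t/L_c)/(d_t/d_c)² = 1024 / (5.00)² = 40.96.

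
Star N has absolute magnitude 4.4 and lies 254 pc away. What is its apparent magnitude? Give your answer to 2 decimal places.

m = M + 5 log₁₀(d/10 pc) = 4.4 + 5 log₁₀(254/10)
  = 4.4 + 5 × 1.405 = 4.4 + 7.02 = 11.42.

11.42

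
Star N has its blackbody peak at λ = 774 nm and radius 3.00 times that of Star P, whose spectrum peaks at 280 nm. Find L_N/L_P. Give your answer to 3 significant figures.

Wien's law gives T ∝ 1/λ_max, so T_N/T_P = λ_P/λ_N = 280/774 = 0.3618.
Then L ∝ R²T⁴ gives L_N/L_P = (3.00)² × (0.3618)⁴ = 9.000 × 0.01713 = 0.1541.

0.154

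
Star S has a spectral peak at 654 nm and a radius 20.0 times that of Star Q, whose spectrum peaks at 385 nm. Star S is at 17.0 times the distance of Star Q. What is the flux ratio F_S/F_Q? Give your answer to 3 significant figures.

Wien's law: T_S/T_Q = λ_Q/λ_S = 385/654 = 0.5887.
L_S/L_Q = (R_S/R_Q)²(T_S/T_Q)⁴ = (20.0)²(0.5887)⁴ = 48.04.
F_S/F_Q = (L_S/L_Q)/(d_S/d_Q)² = 48.04/(17.0)² = 0.1662.

0.166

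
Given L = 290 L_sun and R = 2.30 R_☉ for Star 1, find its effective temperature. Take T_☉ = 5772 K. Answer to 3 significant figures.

1.57×10^4 K

T/T_☉ = (L/L_☉)^(1/4) / (R/R_☉)^(1/2)
T = 5772 × (290)^(1/4) / √(2.30) = 5772 × 4.127 / 1.517 = 1.571×10^4 K.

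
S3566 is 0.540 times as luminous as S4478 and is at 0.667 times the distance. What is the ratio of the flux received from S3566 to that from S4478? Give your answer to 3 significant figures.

1.21

F = L/(4πd²), so F_S3566/F_S4478 = (L_S3566/L_S4478) / (d_S3566/d_S4478)²
= 0.540 / (0.667)² = 0.540 / 0.4449 = 1.214.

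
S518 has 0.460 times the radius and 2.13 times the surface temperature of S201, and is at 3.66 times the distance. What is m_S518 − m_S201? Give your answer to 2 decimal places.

L_S518/L_S201 = (0.460)²(2.13)⁴ = 4.355.
F_S518/F_S201 = (L_S518/L_S201)/(d_S518/d_S201)² = 4.355/13.40 = 0.3251.
m_S518 − m_S201 = −2.5 log₁₀(0.3251) = 1.22.

1.22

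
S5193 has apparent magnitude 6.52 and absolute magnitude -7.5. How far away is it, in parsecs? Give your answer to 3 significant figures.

6.37×10^3 pc

m − M = 5 log₁₀(d/10 pc)
6.52 − (-7.5) = 14.02 = 5 log₁₀(d/10)
d = 10 × 10^(14.02/5) = 10 × 10^2.804 = 6368 pc.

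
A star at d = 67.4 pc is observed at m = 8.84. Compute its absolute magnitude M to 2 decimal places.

4.70

M = m − 5 log₁₀(d/10 pc) = 8.84 − 5 log₁₀(67.4/10)
  = 8.84 − 5 × 0.829 = 8.84 − 4.14 = 4.70.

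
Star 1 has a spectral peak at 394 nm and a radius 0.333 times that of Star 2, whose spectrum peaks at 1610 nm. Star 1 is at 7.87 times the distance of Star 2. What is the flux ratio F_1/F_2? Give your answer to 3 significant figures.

Wien's law: T_1/T_2 = λ_2/λ_1 = 1610/394 = 4.086.
L_1/L_2 = (R_1/R_2)²(T_1/T_2)⁴ = (0.333)²(4.086)⁴ = 30.92.
F_1/F_2 = (L_1/L_2)/(d_1/d_2)² = 30.92/(7.87)² = 0.4992.

0.499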